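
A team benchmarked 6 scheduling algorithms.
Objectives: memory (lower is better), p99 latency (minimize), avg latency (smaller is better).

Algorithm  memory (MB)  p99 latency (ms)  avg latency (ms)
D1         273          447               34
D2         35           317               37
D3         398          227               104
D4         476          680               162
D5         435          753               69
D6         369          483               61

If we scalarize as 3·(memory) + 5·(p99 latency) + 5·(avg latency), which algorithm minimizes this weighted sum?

D1: 3·273 + 5·447 + 5·34 = 3224
D2: 3·35 + 5·317 + 5·37 = 1875
D3: 3·398 + 5·227 + 5·104 = 2849
D4: 3·476 + 5·680 + 5·162 = 5638
D5: 3·435 + 5·753 + 5·69 = 5415
D6: 3·369 + 5·483 + 5·61 = 3827
Lowest: D2 at 1875.

D2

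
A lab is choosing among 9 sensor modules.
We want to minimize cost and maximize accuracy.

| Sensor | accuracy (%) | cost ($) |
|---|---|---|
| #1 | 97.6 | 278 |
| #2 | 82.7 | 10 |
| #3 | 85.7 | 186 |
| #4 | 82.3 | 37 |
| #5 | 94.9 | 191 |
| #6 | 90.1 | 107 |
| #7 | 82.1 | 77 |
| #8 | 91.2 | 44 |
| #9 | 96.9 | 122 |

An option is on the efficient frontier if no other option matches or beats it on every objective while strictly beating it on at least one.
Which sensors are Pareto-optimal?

#1: not dominated (best accuracy).
#2: not dominated (best cost).
#3: dominated by #6 (accuracy 90.1≥85.7, cost 107≤186).
#4: dominated by #2 (accuracy 82.7≥82.3, cost 10≤37).
#5: dominated by #9 (accuracy 96.9≥94.9, cost 122≤191).
#6: dominated by #8 (accuracy 91.2≥90.1, cost 44≤107).
#7: dominated by #2 (accuracy 82.7≥82.1, cost 10≤77).
#8: not dominated.
#9: not dominated.

#1, #2, #8, #9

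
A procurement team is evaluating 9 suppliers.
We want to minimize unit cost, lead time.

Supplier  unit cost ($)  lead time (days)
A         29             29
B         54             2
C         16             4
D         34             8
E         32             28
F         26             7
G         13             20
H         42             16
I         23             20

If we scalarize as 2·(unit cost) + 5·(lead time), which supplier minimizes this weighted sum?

C

A: 2·29 + 5·29 = 203
B: 2·54 + 5·2 = 118
C: 2·16 + 5·4 = 52
D: 2·34 + 5·8 = 108
E: 2·32 + 5·28 = 204
F: 2·26 + 5·7 = 87
G: 2·13 + 5·20 = 126
H: 2·42 + 5·16 = 164
I: 2·23 + 5·20 = 146
Lowest: C at 52.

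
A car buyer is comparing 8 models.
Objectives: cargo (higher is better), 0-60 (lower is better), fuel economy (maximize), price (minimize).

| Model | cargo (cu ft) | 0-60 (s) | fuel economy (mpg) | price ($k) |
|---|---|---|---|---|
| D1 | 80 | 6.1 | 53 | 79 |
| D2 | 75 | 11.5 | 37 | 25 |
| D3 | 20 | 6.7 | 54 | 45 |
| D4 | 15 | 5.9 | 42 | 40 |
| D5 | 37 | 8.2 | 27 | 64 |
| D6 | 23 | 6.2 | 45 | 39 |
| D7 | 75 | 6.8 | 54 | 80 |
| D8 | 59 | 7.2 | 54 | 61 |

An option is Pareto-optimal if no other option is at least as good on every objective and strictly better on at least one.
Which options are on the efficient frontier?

D1: not dominated (best cargo).
D2: not dominated (best price).
D3: not dominated.
D4: not dominated (best 0-60).
D5: dominated by D8 (cargo 59≥37, 0-60 7.2≤8.2, fuel economy 54≥27, price 61≤64).
D6: not dominated.
D7: not dominated.
D8: not dominated.

D1, D2, D3, D4, D6, D7, D8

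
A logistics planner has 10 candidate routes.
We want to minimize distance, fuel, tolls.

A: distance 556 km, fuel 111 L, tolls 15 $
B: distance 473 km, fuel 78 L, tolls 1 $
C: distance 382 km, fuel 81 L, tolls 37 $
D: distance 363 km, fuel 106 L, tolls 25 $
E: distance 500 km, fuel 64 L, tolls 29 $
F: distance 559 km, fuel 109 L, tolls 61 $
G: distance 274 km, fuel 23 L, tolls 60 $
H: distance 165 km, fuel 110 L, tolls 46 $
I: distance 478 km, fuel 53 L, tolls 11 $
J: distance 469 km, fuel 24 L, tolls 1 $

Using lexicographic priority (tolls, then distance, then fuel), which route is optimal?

J

First minimize tolls: best is 1, kept {B, J}.
Then minimize distance: best is 469, kept {J}.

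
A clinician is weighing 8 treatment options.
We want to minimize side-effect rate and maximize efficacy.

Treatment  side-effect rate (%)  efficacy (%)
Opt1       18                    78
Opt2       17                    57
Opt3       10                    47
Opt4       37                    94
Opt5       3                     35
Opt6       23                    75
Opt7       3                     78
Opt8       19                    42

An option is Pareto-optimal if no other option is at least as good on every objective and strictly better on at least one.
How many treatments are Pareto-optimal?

Opt1: dominated by Opt7 (side-effect rate 3≤18, efficacy 78≥78).
Opt2: dominated by Opt7 (side-effect rate 3≤17, efficacy 78≥57).
Opt3: dominated by Opt7 (side-effect rate 3≤10, efficacy 78≥47).
Opt4: not dominated (best efficacy).
Opt5: dominated by Opt7 (side-effect rate 3≤3, efficacy 78≥35).
Opt6: dominated by Opt1 (side-effect rate 18≤23, efficacy 78≥75).
Opt7: not dominated.
Opt8: dominated by Opt1 (side-effect rate 18≤19, efficacy 78≥42).
Pareto-optimal: Opt4, Opt7 → 2.

2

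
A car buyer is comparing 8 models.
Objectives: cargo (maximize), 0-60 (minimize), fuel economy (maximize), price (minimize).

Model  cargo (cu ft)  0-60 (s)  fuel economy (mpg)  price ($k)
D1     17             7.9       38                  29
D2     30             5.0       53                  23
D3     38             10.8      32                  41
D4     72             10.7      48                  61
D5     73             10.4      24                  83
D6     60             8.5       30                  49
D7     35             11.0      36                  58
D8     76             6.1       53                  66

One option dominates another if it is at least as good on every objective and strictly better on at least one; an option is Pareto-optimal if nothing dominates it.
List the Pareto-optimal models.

D2, D3, D4, D6, D7, D8

D1: dominated by D2 (cargo 30≥17, 0-60 5.0≤7.9, fuel economy 53≥38, price 23≤29).
D2: not dominated (best 0-60).
D3: not dominated.
D4: not dominated.
D5: dominated by D8 (cargo 76≥73, 0-60 6.1≤10.4, fuel economy 53≥24, price 66≤83).
D6: not dominated.
D7: not dominated.
D8: not dominated (best cargo).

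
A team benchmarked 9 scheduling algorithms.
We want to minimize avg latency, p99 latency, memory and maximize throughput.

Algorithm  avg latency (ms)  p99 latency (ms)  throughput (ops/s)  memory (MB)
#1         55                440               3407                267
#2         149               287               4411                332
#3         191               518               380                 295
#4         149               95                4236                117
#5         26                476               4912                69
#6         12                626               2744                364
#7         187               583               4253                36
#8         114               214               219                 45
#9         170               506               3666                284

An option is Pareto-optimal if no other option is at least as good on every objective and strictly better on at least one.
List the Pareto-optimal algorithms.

#1, #2, #4, #5, #6, #7, #8

#1: not dominated.
#2: not dominated.
#3: dominated by #1 (avg latency 55≤191, p99 latency 440≤518, throughput 3407≥380, memory 267≤295).
#4: not dominated (best p99 latency).
#5: not dominated (best throughput).
#6: not dominated (best avg latency).
#7: not dominated (best memory).
#8: not dominated.
#9: dominated by #4 (avg latency 149≤170, p99 latency 95≤506, throughput 4236≥3666, memory 117≤284).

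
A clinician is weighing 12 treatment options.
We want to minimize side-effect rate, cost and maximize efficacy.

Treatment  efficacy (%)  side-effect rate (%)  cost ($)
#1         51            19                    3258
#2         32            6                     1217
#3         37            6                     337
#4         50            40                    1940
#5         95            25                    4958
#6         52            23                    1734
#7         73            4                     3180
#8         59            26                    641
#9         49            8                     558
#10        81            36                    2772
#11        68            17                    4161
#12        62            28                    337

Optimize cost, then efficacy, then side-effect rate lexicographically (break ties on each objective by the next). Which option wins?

First minimize cost: best is 337, kept {#3, #12}.
Then maximize efficacy: best is 62, kept {#12}.

#12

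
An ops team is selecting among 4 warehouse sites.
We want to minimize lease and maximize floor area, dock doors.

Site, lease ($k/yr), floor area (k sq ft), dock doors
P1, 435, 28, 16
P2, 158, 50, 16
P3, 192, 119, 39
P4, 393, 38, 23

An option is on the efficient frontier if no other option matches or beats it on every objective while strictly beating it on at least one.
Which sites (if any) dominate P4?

P3: lease 192≤393, floor area 119≥38, dock doors 39≥23 — dominates P4.
Others (P1, P2) are each worse than P4 on at least one objective.

P3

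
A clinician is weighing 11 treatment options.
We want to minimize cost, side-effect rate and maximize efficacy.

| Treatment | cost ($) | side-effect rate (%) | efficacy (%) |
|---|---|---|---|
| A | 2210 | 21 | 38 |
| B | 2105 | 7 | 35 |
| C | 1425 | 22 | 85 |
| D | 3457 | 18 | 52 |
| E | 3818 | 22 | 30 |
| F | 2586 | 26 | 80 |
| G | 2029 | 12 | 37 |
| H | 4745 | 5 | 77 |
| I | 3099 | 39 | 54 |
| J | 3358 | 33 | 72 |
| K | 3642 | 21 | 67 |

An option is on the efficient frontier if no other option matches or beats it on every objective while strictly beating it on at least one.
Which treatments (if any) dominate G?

A: worse on cost (2210 vs 2029).
B: worse on cost (2105 vs 2029).
C: worse on side-effect rate (22 vs 12).
D: worse on cost (3457 vs 2029).
E: worse on cost (3818 vs 2029).
F: worse on cost (2586 vs 2029).
H: worse on cost (4745 vs 2029).
I: worse on cost (3099 vs 2029).
J: worse on cost (3358 vs 2029).
K: worse on cost (3642 vs 2029).
No option dominates G.

none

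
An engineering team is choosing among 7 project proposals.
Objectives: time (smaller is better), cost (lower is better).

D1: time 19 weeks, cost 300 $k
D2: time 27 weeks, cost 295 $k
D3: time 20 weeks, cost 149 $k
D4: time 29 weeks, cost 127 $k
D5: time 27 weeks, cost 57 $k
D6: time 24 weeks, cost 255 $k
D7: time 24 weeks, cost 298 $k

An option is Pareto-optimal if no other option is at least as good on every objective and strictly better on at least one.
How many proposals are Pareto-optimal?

D1: not dominated (best time).
D2: dominated by D3 (time 20≤27, cost 149≤295).
D3: not dominated.
D4: dominated by D5 (time 27≤29, cost 57≤127).
D5: not dominated (best cost).
D6: dominated by D3 (time 20≤24, cost 149≤255).
D7: dominated by D3 (time 20≤24, cost 149≤298).
Pareto-optimal: D1, D3, D5 → 3.

3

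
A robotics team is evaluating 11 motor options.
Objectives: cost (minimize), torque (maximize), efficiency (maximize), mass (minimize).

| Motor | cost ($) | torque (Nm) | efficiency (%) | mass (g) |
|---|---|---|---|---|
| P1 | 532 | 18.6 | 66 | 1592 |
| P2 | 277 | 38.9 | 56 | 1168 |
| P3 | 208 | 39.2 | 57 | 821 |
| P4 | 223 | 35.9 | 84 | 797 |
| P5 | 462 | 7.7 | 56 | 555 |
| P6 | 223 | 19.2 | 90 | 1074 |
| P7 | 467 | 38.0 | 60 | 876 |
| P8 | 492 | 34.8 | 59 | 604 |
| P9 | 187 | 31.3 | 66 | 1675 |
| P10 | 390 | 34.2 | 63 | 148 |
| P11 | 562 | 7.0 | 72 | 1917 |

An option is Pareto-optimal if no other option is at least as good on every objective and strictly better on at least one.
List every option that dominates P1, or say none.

P4, P6

P4: cost 223≤532, torque 35.9≥18.6, efficiency 84≥66, mass 797≤1592 — dominates P1.
P6: cost 223≤532, torque 19.2≥18.6, efficiency 90≥66, mass 1074≤1592 — dominates P1.
Others (P2, P3, P5, P7, P8, P9, P10, P11) are each worse than P1 on at least one objective.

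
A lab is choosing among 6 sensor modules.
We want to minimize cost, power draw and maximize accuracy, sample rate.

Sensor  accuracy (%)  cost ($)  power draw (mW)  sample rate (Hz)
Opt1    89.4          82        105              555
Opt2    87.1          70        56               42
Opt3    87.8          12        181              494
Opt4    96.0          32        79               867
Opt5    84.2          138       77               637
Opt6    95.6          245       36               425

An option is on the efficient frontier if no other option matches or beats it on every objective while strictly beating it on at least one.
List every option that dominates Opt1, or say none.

Opt4

Opt4: accuracy 96.0≥89.4, cost 32≤82, power draw 79≤105, sample rate 867≥555 — dominates Opt1.
Others (Opt2, Opt3, Opt5, Opt6) are each worse than Opt1 on at least one objective.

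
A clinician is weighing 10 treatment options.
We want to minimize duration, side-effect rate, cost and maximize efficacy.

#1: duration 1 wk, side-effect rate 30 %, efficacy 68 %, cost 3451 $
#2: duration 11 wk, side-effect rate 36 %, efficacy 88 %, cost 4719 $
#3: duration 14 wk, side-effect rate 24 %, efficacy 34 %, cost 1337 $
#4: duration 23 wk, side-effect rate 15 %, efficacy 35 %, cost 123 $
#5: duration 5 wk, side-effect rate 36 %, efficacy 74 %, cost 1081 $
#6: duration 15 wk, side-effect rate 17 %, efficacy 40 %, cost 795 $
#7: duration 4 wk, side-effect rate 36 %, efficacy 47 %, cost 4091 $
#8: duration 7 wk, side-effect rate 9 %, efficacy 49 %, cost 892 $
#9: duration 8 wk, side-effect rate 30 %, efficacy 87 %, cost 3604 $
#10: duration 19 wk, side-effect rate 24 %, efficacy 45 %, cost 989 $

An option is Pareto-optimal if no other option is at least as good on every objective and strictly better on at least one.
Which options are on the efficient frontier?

#1: not dominated (best duration).
#2: not dominated (best efficacy).
#3: dominated by #8 (duration 7≤14, side-effect rate 9≤24, efficacy 49≥34, cost 892≤1337).
#4: not dominated (best cost).
#5: not dominated.
#6: not dominated.
#7: dominated by #1 (duration 1≤4, side-effect rate 30≤36, efficacy 68≥47, cost 3451≤4091).
#8: not dominated (best side-effect rate).
#9: not dominated.
#10: dominated by #8 (duration 7≤19, side-effect rate 9≤24, efficacy 49≥45, cost 892≤989).

#1, #2, #4, #5, #6, #8, #9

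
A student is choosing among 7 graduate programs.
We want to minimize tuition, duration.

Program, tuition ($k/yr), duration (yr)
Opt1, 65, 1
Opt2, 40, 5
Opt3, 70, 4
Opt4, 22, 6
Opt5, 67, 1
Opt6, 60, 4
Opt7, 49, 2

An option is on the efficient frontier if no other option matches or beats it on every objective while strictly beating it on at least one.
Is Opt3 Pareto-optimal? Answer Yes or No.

No

Opt1 vs Opt3: tuition 65≤70, duration 1≤4 — Opt1 is at least as good on every objective and strictly better on at least one, so Opt1 dominates Opt3.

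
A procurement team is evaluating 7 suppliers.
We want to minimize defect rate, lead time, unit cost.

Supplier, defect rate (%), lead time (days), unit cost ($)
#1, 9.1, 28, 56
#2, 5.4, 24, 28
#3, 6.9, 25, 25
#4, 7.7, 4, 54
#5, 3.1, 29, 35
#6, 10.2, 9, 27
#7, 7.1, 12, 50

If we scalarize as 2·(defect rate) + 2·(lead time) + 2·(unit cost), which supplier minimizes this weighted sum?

#6

#1: 2·9.1 + 2·28 + 2·56 = 186.2
#2: 2·5.4 + 2·24 + 2·28 = 114.8
#3: 2·6.9 + 2·25 + 2·25 = 113.8
#4: 2·7.7 + 2·4 + 2·54 = 131.4
#5: 2·3.1 + 2·29 + 2·35 = 134.2
#6: 2·10.2 + 2·9 + 2·27 = 92.4
#7: 2·7.1 + 2·12 + 2·50 = 138.2
Lowest: #6 at 92.4.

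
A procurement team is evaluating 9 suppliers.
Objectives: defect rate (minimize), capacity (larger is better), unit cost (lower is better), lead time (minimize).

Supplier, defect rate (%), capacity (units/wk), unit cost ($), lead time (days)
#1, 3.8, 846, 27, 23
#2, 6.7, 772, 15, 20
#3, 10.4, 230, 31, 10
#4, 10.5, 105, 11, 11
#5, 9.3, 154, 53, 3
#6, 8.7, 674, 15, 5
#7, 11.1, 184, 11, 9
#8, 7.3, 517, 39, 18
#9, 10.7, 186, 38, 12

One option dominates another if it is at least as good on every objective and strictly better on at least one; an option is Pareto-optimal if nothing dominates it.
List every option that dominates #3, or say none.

#6

#6: defect rate 8.7≤10.4, capacity 674≥230, unit cost 15≤31, lead time 5≤10 — dominates #3.
Others (#1, #2, #4, #5, #7, #8, #9) are each worse than #3 on at least one objective.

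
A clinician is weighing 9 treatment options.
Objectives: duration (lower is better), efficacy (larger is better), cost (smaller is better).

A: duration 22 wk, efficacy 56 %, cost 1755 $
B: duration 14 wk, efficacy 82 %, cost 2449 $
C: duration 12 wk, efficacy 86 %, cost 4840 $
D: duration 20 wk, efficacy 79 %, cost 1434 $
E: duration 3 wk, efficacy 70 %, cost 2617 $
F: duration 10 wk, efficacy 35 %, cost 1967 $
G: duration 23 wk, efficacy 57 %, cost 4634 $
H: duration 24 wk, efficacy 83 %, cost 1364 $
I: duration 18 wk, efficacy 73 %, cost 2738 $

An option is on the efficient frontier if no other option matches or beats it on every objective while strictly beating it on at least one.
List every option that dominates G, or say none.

B, D, E, I

B: duration 14≤23, efficacy 82≥57, cost 2449≤4634 — dominates G.
D: duration 20≤23, efficacy 79≥57, cost 1434≤4634 — dominates G.
E: duration 3≤23, efficacy 70≥57, cost 2617≤4634 — dominates G.
I: duration 18≤23, efficacy 73≥57, cost 2738≤4634 — dominates G.
Others (A, C, F, H) are each worse than G on at least one objective.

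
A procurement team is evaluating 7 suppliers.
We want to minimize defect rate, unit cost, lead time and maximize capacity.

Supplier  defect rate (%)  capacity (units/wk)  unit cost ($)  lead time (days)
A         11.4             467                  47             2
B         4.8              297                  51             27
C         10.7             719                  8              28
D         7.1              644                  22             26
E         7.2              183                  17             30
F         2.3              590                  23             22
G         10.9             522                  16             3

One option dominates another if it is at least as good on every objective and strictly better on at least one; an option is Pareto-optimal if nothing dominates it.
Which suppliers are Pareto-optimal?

A, C, D, E, F, G

A: not dominated (best lead time).
B: dominated by F (defect rate 2.3≤4.8, capacity 590≥297, unit cost 23≤51, lead time 22≤27).
C: not dominated (best capacity).
D: not dominated.
E: not dominated.
F: not dominated (best defect rate).
G: not dominated.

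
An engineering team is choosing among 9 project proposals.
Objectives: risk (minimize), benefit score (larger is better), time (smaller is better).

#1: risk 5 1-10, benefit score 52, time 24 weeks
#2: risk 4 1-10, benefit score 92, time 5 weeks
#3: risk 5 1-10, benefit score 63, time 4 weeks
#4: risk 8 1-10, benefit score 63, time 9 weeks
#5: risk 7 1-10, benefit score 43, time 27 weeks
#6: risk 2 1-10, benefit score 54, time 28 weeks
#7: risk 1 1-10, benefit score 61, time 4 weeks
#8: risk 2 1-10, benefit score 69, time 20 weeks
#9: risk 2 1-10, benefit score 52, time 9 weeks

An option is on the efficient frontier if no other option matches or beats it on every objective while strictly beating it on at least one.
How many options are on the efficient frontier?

4

#1: dominated by #2 (risk 4≤5, benefit score 92≥52, time 5≤24).
#2: not dominated (best benefit score).
#3: not dominated.
#4: dominated by #2 (risk 4≤8, benefit score 92≥63, time 5≤9).
#5: dominated by #1 (risk 5≤7, benefit score 52≥43, time 24≤27).
#6: dominated by #7 (risk 1≤2, benefit score 61≥54, time 4≤28).
#7: not dominated (best risk).
#8: not dominated.
#9: dominated by #7 (risk 1≤2, benefit score 61≥52, time 4≤9).
Pareto-optimal: #2, #3, #7, #8 → 4.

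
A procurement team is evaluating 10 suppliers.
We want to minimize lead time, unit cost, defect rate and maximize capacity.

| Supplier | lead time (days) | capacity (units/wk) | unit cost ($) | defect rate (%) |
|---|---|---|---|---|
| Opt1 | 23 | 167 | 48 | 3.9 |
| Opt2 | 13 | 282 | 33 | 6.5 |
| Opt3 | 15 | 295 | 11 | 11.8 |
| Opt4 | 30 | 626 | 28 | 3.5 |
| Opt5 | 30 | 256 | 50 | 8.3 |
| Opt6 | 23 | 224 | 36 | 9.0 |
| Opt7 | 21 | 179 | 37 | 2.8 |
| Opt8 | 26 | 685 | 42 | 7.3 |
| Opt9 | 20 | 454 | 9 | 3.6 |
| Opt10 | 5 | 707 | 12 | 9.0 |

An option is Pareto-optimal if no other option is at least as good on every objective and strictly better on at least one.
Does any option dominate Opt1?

Opt7 vs Opt1: lead time 21≤23, capacity 179≥167, unit cost 37≤48, defect rate 2.8≤3.9 — Opt7 is at least as good on every objective and strictly better on at least one, so Opt7 dominates Opt1.

Yes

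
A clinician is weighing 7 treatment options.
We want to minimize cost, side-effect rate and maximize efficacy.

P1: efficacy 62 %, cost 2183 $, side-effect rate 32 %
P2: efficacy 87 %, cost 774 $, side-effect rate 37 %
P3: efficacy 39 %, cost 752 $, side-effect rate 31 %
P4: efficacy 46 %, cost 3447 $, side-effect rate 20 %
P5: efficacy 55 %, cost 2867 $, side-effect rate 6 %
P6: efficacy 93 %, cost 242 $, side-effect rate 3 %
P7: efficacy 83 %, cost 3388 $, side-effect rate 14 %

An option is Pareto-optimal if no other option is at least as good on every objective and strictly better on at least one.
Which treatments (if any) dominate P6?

none

P1: worse on efficacy (62 vs 93).
P2: worse on efficacy (87 vs 93).
P3: worse on efficacy (39 vs 93).
P4: worse on efficacy (46 vs 93).
P5: worse on efficacy (55 vs 93).
P7: worse on efficacy (83 vs 93).
No option dominates P6.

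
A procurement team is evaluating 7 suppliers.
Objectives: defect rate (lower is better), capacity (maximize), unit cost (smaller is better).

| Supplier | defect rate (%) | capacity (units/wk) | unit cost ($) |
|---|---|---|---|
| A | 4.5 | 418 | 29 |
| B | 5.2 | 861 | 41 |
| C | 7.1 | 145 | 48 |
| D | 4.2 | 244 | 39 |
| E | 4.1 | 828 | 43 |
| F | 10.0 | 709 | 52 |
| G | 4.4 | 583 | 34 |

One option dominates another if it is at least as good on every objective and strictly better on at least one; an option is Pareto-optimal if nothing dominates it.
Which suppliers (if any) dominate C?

A: defect rate 4.5≤7.1, capacity 418≥145, unit cost 29≤48 — dominates C.
B: defect rate 5.2≤7.1, capacity 861≥145, unit cost 41≤48 — dominates C.
D: defect rate 4.2≤7.1, capacity 244≥145, unit cost 39≤48 — dominates C.
E: defect rate 4.1≤7.1, capacity 828≥145, unit cost 43≤48 — dominates C.
G: defect rate 4.4≤7.1, capacity 583≥145, unit cost 34≤48 — dominates C.
Others (F) are each worse than C on at least one objective.

A, B, D, E, G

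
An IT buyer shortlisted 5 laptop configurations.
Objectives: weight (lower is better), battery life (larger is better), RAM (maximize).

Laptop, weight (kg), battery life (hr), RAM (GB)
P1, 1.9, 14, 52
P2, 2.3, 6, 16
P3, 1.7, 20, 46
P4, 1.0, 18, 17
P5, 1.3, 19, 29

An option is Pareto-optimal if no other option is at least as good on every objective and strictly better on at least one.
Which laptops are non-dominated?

P1: not dominated (best RAM).
P2: dominated by P1 (weight 1.9≤2.3, battery life 14≥6, RAM 52≥16).
P3: not dominated (best battery life).
P4: not dominated (best weight).
P5: not dominated.

P1, P3, P4, P5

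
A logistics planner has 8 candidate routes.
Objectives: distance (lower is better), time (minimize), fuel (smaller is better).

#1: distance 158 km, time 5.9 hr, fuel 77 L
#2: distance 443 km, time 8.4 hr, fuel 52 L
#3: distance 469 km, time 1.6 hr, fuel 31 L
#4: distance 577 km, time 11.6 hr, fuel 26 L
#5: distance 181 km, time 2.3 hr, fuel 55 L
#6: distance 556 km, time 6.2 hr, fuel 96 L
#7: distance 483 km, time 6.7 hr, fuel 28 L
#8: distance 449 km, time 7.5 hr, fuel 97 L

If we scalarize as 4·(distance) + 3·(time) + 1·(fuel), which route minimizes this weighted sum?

#1

#1: 4·158 + 3·5.9 + 1·77 = 726.7
#2: 4·443 + 3·8.4 + 1·52 = 1849.2
#3: 4·469 + 3·1.6 + 1·31 = 1911.8
#4: 4·577 + 3·11.6 + 1·26 = 2368.8
#5: 4·181 + 3·2.3 + 1·55 = 785.9
#6: 4·556 + 3·6.2 + 1·96 = 2338.6
#7: 4·483 + 3·6.7 + 1·28 = 1980.1
#8: 4·449 + 3·7.5 + 1·97 = 1915.5
Lowest: #1 at 726.7.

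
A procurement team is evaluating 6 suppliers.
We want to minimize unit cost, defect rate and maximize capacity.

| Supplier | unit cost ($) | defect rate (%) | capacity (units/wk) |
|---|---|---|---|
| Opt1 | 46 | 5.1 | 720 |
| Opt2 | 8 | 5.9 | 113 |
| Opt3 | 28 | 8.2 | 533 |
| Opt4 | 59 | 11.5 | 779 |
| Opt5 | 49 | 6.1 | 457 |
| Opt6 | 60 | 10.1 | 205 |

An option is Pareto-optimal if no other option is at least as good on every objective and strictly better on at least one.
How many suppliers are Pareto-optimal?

4

Opt1: not dominated (best defect rate).
Opt2: not dominated (best unit cost).
Opt3: not dominated.
Opt4: not dominated (best capacity).
Opt5: dominated by Opt1 (unit cost 46≤49, defect rate 5.1≤6.1, capacity 720≥457).
Opt6: dominated by Opt1 (unit cost 46≤60, defect rate 5.1≤10.1, capacity 720≥205).
Pareto-optimal: Opt1, Opt2, Opt3, Opt4 → 4.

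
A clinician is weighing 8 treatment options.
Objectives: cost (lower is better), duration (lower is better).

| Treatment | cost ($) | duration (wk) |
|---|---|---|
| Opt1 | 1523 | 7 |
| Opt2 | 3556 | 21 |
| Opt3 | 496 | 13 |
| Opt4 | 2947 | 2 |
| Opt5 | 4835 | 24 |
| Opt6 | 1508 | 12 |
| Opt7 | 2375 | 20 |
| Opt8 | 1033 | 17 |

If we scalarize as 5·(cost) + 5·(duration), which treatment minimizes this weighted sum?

Opt3

Opt1: 5·1523 + 5·7 = 7650
Opt2: 5·3556 + 5·21 = 17885
Opt3: 5·496 + 5·13 = 2545
Opt4: 5·2947 + 5·2 = 14745
Opt5: 5·4835 + 5·24 = 24295
Opt6: 5·1508 + 5·12 = 7600
Opt7: 5·2375 + 5·20 = 11975
Opt8: 5·1033 + 5·17 = 5250
Lowest: Opt3 at 2545.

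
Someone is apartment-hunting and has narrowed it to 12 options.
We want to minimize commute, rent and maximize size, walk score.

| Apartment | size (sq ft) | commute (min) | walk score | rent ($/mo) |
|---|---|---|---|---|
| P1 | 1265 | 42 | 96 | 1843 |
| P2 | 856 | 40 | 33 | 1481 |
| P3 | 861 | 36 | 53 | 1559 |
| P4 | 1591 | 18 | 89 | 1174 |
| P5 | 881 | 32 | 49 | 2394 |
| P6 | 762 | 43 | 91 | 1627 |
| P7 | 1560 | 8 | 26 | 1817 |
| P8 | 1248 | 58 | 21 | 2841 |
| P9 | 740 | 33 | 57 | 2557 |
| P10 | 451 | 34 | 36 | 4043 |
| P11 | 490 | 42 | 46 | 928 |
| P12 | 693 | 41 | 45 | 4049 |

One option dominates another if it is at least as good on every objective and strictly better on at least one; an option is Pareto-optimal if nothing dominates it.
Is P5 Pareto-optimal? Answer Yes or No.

P4 vs P5: size 1591≥881, commute 18≤32, walk score 89≥49, rent 1174≤2394 — P4 is at least as good on every objective and strictly better on at least one, so P4 dominates P5.

No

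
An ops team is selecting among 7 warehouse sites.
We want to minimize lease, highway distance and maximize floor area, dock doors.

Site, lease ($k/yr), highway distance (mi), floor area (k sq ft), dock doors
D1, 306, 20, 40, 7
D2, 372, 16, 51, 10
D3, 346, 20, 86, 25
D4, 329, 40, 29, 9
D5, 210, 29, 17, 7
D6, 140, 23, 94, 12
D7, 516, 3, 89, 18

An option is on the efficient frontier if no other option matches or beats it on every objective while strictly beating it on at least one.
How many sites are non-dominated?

D1: not dominated.
D2: not dominated.
D3: not dominated (best dock doors).
D4: dominated by D6 (lease 140≤329, highway distance 23≤40, floor area 94≥29, dock doors 12≥9).
D5: dominated by D6 (lease 140≤210, highway distance 23≤29, floor area 94≥17, dock doors 12≥7).
D6: not dominated (best lease).
D7: not dominated (best highway distance).
Pareto-optimal: D1, D2, D3, D6, D7 → 5.

5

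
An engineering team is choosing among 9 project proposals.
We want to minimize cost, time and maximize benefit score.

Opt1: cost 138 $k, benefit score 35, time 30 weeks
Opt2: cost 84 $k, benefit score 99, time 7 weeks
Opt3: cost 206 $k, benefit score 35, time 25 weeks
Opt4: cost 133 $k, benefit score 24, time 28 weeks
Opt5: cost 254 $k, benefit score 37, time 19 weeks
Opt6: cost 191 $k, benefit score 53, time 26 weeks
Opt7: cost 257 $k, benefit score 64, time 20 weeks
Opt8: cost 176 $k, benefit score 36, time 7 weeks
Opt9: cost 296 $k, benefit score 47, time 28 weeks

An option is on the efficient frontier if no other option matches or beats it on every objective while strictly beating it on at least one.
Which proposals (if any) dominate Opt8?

Opt2

Opt2: cost 84≤176, benefit score 99≥36, time 7≤7 — dominates Opt8.
Others (Opt1, Opt3, Opt4, Opt5, Opt6, Opt7, Opt9) are each worse than Opt8 on at least one objective.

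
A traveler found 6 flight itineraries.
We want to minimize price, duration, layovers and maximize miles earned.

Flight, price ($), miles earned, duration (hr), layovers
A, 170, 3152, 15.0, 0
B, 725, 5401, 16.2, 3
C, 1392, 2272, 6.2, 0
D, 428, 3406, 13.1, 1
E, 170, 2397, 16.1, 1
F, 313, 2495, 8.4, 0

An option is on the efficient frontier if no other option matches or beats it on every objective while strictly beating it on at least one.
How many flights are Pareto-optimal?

A: not dominated.
B: not dominated (best miles earned).
C: not dominated (best duration).
D: not dominated.
E: dominated by A (price 170≤170, miles earned 3152≥2397, duration 15.0≤16.1, layovers 0≤1).
F: not dominated.
Pareto-optimal: A, B, C, D, F → 5.

5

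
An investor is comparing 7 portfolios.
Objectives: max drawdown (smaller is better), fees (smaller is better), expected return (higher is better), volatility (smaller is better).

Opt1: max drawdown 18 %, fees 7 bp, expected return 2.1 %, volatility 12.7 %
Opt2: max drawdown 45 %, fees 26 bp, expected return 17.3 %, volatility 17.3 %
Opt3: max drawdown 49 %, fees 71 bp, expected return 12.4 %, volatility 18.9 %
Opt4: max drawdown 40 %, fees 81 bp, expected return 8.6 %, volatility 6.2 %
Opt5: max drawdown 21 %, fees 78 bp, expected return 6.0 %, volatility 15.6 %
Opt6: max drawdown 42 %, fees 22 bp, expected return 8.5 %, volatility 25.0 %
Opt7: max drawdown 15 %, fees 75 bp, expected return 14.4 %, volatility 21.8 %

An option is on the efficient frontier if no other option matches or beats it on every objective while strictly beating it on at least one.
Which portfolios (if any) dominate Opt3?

Opt2: max drawdown 45≤49, fees 26≤71, expected return 17.3≥12.4, volatility 17.3≤18.9 — dominates Opt3.
Others (Opt1, Opt4, Opt5, Opt6, Opt7) are each worse than Opt3 on at least one objective.

Opt2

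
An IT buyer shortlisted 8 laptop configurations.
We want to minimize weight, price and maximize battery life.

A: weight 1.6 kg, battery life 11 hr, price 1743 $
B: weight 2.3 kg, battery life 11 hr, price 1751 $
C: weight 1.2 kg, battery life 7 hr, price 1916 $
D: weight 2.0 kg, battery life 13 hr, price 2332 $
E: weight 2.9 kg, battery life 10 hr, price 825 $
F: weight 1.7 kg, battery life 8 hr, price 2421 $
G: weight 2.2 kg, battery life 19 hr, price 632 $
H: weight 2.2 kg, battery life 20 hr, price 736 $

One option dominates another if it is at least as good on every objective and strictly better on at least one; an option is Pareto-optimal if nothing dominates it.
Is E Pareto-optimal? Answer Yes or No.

G vs E: weight 2.2≤2.9, battery life 19≥10, price 632≤825 — G is at least as good on every objective and strictly better on at least one, so G dominates E.

No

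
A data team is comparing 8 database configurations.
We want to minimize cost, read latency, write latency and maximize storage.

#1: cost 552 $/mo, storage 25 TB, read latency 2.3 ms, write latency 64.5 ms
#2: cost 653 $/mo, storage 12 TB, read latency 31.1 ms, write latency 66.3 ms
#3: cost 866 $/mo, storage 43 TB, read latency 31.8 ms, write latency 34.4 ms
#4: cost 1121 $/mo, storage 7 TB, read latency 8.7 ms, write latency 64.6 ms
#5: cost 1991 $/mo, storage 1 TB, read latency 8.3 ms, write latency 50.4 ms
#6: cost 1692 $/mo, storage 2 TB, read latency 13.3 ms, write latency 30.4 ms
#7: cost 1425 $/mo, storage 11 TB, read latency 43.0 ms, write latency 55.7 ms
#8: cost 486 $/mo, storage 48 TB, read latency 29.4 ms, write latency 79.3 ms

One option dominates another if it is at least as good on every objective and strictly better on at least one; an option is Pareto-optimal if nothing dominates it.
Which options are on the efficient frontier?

#1, #3, #5, #6, #8

#1: not dominated (best read latency).
#2: dominated by #1 (cost 552≤653, storage 25≥12, read latency 2.3≤31.1, write latency 64.5≤66.3).
#3: not dominated.
#4: dominated by #1 (cost 552≤1121, storage 25≥7, read latency 2.3≤8.7, write latency 64.5≤64.6).
#5: not dominated.
#6: not dominated (best write latency).
#7: dominated by #3 (cost 866≤1425, storage 43≥11, read latency 31.8≤43.0, write latency 34.4≤55.7).
#8: not dominated (best cost).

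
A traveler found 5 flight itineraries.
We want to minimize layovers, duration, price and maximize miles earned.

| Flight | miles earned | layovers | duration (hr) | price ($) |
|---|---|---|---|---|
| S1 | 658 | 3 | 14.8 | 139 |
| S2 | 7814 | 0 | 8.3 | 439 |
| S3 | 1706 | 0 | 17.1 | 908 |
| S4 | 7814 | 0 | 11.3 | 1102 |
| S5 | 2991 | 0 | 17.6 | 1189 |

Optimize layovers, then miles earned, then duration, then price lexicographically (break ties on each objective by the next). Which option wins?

S2

First minimize layovers: best is 0, kept {S2, S3, S4, S5}.
Then maximize miles earned: best is 7814, kept {S2, S4}.
Then minimize duration: best is 8.3, kept {S2}.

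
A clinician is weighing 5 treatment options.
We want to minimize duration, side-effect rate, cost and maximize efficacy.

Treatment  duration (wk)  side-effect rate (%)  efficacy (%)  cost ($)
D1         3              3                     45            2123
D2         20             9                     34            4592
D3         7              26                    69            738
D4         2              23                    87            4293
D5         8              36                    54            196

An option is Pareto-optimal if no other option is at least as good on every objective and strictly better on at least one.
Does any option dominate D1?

D2: worse on duration (20 vs 3).
D3: worse on duration (7 vs 3).
D4: worse on side-effect rate (23 vs 3).
D5: worse on duration (8 vs 3).
No option is at least as good as D1 on every objective and strictly better on one.

No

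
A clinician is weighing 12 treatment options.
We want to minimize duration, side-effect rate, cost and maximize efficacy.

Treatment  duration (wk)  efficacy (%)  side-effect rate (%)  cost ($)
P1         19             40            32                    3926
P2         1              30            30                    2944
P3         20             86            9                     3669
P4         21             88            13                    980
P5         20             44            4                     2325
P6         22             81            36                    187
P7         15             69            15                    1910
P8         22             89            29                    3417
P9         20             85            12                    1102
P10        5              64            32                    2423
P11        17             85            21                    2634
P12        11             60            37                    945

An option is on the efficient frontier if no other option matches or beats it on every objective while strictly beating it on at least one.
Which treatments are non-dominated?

P1: dominated by P7 (duration 15≤19, efficacy 69≥40, side-effect rate 15≤32, cost 1910≤3926).
P2: not dominated (best duration).
P3: not dominated.
P4: not dominated.
P5: not dominated (best side-effect rate).
P6: not dominated (best cost).
P7: not dominated.
P8: not dominated (best efficacy).
P9: not dominated.
P10: not dominated.
P11: not dominated.
P12: not dominated.

P2, P3, P4, P5, P6, P7, P8, P9, P10, P11, P12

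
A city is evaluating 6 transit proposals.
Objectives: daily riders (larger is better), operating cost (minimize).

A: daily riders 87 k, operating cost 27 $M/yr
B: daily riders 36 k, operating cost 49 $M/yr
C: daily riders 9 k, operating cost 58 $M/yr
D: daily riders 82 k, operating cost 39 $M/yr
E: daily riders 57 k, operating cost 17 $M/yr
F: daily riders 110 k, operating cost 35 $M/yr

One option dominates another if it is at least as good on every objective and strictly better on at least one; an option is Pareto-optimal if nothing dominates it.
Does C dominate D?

C vs D: C is worse on daily riders (9 vs 82), so it does not dominate D.

No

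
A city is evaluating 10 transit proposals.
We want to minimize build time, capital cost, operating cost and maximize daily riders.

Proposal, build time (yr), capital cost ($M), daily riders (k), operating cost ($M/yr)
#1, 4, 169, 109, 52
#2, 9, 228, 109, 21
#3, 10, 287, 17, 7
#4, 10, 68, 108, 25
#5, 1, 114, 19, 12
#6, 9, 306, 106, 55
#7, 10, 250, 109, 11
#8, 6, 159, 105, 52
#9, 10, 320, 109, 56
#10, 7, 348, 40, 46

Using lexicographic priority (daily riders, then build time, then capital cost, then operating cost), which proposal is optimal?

#1

First maximize daily riders: best is 109, kept {#1, #2, #7, #9}.
Then minimize build time: best is 4, kept {#1}.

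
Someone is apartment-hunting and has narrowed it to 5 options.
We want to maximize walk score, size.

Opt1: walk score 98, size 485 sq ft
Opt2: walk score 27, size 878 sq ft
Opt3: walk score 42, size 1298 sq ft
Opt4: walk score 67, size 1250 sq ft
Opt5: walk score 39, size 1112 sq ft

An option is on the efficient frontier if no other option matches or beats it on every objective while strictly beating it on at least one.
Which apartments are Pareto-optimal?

Opt1: not dominated (best walk score).
Opt2: dominated by Opt3 (walk score 42≥27, size 1298≥878).
Opt3: not dominated (best size).
Opt4: not dominated.
Opt5: dominated by Opt3 (walk score 42≥39, size 1298≥1112).

Opt1, Opt3, Opt4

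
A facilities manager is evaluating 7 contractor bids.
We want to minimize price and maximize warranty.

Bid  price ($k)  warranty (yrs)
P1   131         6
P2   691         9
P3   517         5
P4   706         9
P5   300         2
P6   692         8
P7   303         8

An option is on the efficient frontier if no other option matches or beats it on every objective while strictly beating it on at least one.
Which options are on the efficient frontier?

P1: not dominated (best price).
P2: not dominated.
P3: dominated by P1 (price 131≤517, warranty 6≥5).
P4: dominated by P2 (price 691≤706, warranty 9≥9).
P5: dominated by P1 (price 131≤300, warranty 6≥2).
P6: dominated by P2 (price 691≤692, warranty 9≥8).
P7: not dominated.

P1, P2, P7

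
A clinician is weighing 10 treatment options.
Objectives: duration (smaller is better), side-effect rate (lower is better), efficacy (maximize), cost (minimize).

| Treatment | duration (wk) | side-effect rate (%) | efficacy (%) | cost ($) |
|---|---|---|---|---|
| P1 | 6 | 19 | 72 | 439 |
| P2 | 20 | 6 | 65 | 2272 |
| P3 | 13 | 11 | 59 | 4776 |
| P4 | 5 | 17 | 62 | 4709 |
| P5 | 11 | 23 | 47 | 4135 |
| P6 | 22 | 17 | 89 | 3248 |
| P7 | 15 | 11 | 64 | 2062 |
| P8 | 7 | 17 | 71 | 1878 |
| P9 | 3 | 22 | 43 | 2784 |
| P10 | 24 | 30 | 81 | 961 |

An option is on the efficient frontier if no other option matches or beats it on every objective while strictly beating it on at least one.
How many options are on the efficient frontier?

9

P1: not dominated (best cost).
P2: not dominated (best side-effect rate).
P3: not dominated.
P4: not dominated.
P5: dominated by P1 (duration 6≤11, side-effect rate 19≤23, efficacy 72≥47, cost 439≤4135).
P6: not dominated (best efficacy).
P7: not dominated.
P8: not dominated.
P9: not dominated (best duration).
P10: not dominated.
Pareto-optimal: P1, P2, P3, P4, P6, P7, P8, P9, P10 → 9.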